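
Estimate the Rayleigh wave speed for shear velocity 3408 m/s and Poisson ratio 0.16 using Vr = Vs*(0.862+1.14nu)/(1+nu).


Numerator factor = 0.862 + 1.14*0.16 = 1.0444
Denominator = 1 + 0.16 = 1.16
Vr = 3408 * 1.0444 / 1.16 = 3068.38 m/s

3068.38


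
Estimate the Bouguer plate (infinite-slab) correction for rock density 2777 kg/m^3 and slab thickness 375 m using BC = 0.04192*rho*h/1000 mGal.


BC = 0.04192 * rho * h / 1000
= 0.04192 * 2777 * 375 / 1000
= 43.6544 mGal

43.6544


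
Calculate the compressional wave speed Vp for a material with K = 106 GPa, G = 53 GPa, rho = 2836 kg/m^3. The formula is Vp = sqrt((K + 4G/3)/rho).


First compute the effective modulus:
K + 4G/3 = 106e9 + 4*53e9/3 = 176666666666.67 Pa
Then divide by density:
176666666666.67 / 2836 = 62294311.2365 Pa/(kg/m^3)
Take the square root:
Vp = sqrt(62294311.2365) = 7892.67 m/s

7892.67


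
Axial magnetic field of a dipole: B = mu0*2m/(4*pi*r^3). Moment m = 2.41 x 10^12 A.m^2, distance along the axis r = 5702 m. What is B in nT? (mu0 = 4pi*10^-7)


m = 2.41 x 10^12 = 2410000000000 A.m^2
2m = 4820000000000 A.m^2
r^3 = 5702^3 = 185388008408
B = (4pi*10^-7) * 4820000000000 / (4*pi * 185388008408) * 1e9
= 6056990.636121 / 2329654421112.86 * 1e9
= 2599.9524 nT

2599.9524


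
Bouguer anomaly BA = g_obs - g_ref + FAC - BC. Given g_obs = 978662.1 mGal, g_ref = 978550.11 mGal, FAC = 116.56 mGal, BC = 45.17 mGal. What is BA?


BA = g_obs - g_ref + FAC - BC
= 978662.1 - 978550.11 + 116.56 - 45.17
= 183.38 mGal

183.38


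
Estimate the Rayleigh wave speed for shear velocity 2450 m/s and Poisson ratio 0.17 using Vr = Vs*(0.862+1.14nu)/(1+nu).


Numerator factor = 0.862 + 1.14*0.17 = 1.0558
Denominator = 1 + 0.17 = 1.17
Vr = 2450 * 1.0558 / 1.17 = 2210.86 m/s

2210.86


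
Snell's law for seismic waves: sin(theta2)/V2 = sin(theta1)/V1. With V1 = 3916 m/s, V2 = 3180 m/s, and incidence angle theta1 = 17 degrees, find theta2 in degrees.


sin(theta1) = sin(17 deg) = 0.292372
sin(theta2) = V2/V1 * sin(theta1) = 3180/3916 * 0.292372 = 0.237421
theta2 = arcsin(0.237421) = 13.7344 degrees

13.7344


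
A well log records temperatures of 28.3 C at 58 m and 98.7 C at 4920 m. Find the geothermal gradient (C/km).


dT = 98.7 - 28.3 = 70.4 C
dz = 4920 - 58 = 4862 m
gradient = dT/dz * 1000 = 70.4/4862 * 1000 = 14.4796 C/km

14.4796


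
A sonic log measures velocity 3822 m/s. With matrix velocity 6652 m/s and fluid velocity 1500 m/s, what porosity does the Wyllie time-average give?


1/V - 1/Vm = 1/3822 - 1/6652 = 0.00011131
1/Vf - 1/Vm = 1/1500 - 1/6652 = 0.00051634
phi = 0.00011131 / 0.00051634 = 0.2156

0.2156


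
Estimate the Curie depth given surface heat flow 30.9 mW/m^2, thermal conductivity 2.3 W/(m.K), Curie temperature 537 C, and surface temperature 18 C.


T_Curie - T_surf = 537 - 18 = 519 C
Convert q to W/m^2: 30.9 mW/m^2 = 0.0309 W/m^2
d = 519 * 2.3 / 0.0309 = 38631.07 m

38631.07


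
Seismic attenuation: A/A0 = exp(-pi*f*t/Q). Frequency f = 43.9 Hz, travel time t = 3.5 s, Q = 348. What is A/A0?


pi*f*t/Q = pi*43.9*3.5/348 = 1.387085
A/A0 = exp(-1.387085) = 0.249802

0.249802


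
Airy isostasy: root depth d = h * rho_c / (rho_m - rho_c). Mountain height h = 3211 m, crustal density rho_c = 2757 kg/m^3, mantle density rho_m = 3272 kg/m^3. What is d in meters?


rho_m - rho_c = 3272 - 2757 = 515
d = 3211 * 2757 / 515
= 8852727 / 515
= 17189.76 m

17189.76


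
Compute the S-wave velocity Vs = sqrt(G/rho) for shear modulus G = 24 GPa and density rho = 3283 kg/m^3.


Convert G to Pa: G = 24e9 Pa
Compute G/rho = 24e9 / 3283 = 7310386.8413
Vs = sqrt(7310386.8413) = 2703.77 m/s

2703.77


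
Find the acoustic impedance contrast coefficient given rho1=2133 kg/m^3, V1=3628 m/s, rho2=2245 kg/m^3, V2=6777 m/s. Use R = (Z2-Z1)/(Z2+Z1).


Z1 = 2133 * 3628 = 7738524
Z2 = 2245 * 6777 = 15214365
R = (15214365 - 7738524) / (15214365 + 7738524) = 7475841 / 22952889 = 0.3257

0.3257


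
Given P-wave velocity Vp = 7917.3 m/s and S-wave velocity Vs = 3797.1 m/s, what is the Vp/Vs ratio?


Vp/Vs = 7917.3 / 3797.1
= 2.0851

2.0851


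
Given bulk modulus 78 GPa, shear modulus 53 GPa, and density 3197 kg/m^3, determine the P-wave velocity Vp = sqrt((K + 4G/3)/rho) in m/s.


First compute the effective modulus:
K + 4G/3 = 78e9 + 4*53e9/3 = 148666666666.67 Pa
Then divide by density:
148666666666.67 / 3197 = 46501928.8917 Pa/(kg/m^3)
Take the square root:
Vp = sqrt(46501928.8917) = 6819.23 m/s

6819.23


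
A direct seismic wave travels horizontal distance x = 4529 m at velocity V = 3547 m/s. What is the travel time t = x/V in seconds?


t = x / V
= 4529 / 3547
= 1.2769 s

1.2769


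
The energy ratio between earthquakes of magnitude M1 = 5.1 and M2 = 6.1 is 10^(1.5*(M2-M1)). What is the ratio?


M2 - M1 = 6.1 - 5.1 = 1.0
1.5 * 1.0 = 1.5
ratio = 10^1.5 = 31.62

31.62


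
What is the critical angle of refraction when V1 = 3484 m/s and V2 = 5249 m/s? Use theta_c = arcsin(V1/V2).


V1/V2 = 3484/5249 = 0.663745
theta_c = arcsin(0.663745) = 41.5862 degrees

41.5862


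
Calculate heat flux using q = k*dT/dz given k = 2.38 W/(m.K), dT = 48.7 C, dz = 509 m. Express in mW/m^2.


q = k * dT / dz * 1000
= 2.38 * 48.7 / 509 * 1000
= 0.227713 * 1000
= 227.7132 mW/m^2

227.7132


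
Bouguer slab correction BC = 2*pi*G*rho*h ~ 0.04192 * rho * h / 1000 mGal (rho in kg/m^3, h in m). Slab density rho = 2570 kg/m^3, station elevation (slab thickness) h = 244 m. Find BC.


BC = 0.04192 * rho * h / 1000
= 0.04192 * 2570 * 244 / 1000
= 26.2872 mGal

26.2872


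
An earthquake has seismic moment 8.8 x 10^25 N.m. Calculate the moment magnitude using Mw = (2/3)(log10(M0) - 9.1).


log10(M0) = log10(8.8 x 10^25) = 25.9445
Mw = 2/3 * (25.9445 - 9.1)
= 2/3 * 16.8445
= 11.23

11.23


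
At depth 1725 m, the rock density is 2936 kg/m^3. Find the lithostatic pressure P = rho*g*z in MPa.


P = rho * g * z / 1e6
= 2936 * 9.81 * 1725 / 1e6
= 49683726.0 / 1e6
= 49.6837 MPa

49.6837


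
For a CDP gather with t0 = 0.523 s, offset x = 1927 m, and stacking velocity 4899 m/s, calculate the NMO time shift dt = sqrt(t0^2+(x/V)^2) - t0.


x/Vnmo = 1927/4899 = 0.393346
(x/Vnmo)^2 = 0.154721
t0^2 = 0.273529
sqrt(0.273529 + 0.154721) = 0.654408
dt = 0.654408 - 0.523 = 0.131408

0.131408


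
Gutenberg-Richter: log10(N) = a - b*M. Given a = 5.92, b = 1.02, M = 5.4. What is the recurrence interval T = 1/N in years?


log10(N) = 5.92 - 1.02*5.4 = 0.412
N = 10^0.412 = 2.58226
T = 1/N = 1/2.58226 = 0.3873 years

0.3873


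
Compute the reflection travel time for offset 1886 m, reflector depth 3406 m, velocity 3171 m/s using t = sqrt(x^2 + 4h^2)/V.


x^2 + 4h^2 = 1886^2 + 4*3406^2 = 3556996 + 46403344 = 49960340
sqrt(49960340) = 7068.2629
t = 7068.2629 / 3171 = 2.229 s

2.229


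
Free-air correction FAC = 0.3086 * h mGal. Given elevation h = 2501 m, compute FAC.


FAC = 0.3086 * h
= 0.3086 * 2501
= 771.8086 mGal

771.8086


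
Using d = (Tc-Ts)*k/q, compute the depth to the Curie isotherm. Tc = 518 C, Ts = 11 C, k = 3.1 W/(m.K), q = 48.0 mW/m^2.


T_Curie - T_surf = 518 - 11 = 507 C
Convert q to W/m^2: 48.0 mW/m^2 = 0.048 W/m^2
d = 507 * 3.1 / 0.048 = 32743.75 m

32743.75


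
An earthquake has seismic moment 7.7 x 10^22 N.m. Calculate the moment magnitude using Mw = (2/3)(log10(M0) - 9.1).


log10(M0) = log10(7.7 x 10^22) = 22.8865
Mw = 2/3 * (22.8865 - 9.1)
= 2/3 * 13.7865
= 9.19

9.19


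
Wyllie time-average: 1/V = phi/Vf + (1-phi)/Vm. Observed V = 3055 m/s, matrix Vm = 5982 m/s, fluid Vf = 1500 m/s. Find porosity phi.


1/V - 1/Vm = 1/3055 - 1/5982 = 0.00016016
1/Vf - 1/Vm = 1/1500 - 1/5982 = 0.0004995
phi = 0.00016016 / 0.0004995 = 0.3206

0.3206


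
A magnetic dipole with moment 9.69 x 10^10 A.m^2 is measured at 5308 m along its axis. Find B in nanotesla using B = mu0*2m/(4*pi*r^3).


m = 9.69 x 10^10 = 96900000000 A.m^2
2m = 193800000000 A.m^2
r^3 = 5308^3 = 149552178112
B = (4pi*10^-7) * 193800000000 / (4*pi * 149552178112) * 1e9
= 243536.262506 / 1879328096340.05 * 1e9
= 129.5869 nT

129.5869


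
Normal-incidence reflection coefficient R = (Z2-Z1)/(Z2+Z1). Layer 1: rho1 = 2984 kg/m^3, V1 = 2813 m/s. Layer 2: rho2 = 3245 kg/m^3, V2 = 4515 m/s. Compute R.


Z1 = 2984 * 2813 = 8393992
Z2 = 3245 * 4515 = 14651175
R = (14651175 - 8393992) / (14651175 + 8393992) = 6257183 / 23045167 = 0.2715

0.2715


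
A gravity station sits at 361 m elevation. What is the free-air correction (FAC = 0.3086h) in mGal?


FAC = 0.3086 * h
= 0.3086 * 361
= 111.4046 mGal

111.4046


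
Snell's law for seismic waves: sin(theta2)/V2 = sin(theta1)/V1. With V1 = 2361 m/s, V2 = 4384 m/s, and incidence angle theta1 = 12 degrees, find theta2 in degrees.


sin(theta1) = sin(12 deg) = 0.207912
sin(theta2) = V2/V1 * sin(theta1) = 4384/2361 * 0.207912 = 0.386059
theta2 = arcsin(0.386059) = 22.7095 degrees

22.7095


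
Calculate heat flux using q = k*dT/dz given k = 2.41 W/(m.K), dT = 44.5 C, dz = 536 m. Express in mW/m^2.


q = k * dT / dz * 1000
= 2.41 * 44.5 / 536 * 1000
= 0.200084 * 1000
= 200.084 mW/m^2

200.084


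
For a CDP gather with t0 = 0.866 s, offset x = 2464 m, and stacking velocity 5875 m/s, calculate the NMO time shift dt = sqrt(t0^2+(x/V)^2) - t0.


x/Vnmo = 2464/5875 = 0.419404
(x/Vnmo)^2 = 0.1759
t0^2 = 0.749956
sqrt(0.749956 + 0.1759) = 0.962214
dt = 0.962214 - 0.866 = 0.096214

0.096214


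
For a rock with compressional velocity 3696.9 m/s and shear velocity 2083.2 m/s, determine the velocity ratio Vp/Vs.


Vp/Vs = 3696.9 / 2083.2
= 1.7746

1.7746


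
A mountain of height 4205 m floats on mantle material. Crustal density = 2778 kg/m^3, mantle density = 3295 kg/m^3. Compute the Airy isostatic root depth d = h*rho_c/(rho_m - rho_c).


rho_m - rho_c = 3295 - 2778 = 517
d = 4205 * 2778 / 517
= 11681490 / 517
= 22594.76 m

22594.76


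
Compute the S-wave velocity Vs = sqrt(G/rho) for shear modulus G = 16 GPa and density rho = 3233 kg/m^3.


Convert G to Pa: G = 16e9 Pa
Compute G/rho = 16e9 / 3233 = 4948963.8107
Vs = sqrt(4948963.8107) = 2224.63 m/s

2224.63


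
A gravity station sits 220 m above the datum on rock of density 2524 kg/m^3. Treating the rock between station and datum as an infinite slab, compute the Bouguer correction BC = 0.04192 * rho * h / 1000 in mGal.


BC = 0.04192 * rho * h / 1000
= 0.04192 * 2524 * 220 / 1000
= 23.2773 mGal

23.2773


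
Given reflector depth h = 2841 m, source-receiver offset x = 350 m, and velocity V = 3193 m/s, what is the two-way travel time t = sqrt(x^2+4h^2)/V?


x^2 + 4h^2 = 350^2 + 4*2841^2 = 122500 + 32285124 = 32407624
sqrt(32407624) = 5692.7694
t = 5692.7694 / 3193 = 1.7829 s

1.7829


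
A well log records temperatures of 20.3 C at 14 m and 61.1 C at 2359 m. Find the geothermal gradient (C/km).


dT = 61.1 - 20.3 = 40.8 C
dz = 2359 - 14 = 2345 m
gradient = dT/dz * 1000 = 40.8/2345 * 1000 = 17.3987 C/km

17.3987


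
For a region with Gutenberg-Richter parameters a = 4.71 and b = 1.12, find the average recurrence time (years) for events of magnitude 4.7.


log10(N) = 4.71 - 1.12*4.7 = -0.554
N = 10^-0.554 = 0.279254
T = 1/N = 1/0.279254 = 3.581 years

3.581


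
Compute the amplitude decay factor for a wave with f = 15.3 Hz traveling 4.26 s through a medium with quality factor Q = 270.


pi*f*t/Q = pi*15.3*4.26/270 = 0.75838
A/A0 = exp(-0.75838) = 0.468424

0.468424


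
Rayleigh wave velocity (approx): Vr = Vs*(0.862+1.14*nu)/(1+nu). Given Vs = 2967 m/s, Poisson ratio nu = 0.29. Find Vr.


Numerator factor = 0.862 + 1.14*0.29 = 1.1926
Denominator = 1 + 0.29 = 1.29
Vr = 2967 * 1.1926 / 1.29 = 2742.98 m/s

2742.98


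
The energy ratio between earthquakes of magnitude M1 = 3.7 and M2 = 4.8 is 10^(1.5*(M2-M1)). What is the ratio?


M2 - M1 = 4.8 - 3.7 = 1.1
1.5 * 1.1 = 1.65
ratio = 10^1.65 = 44.67

44.67


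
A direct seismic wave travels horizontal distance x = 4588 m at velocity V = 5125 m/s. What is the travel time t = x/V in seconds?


t = x / V
= 4588 / 5125
= 0.8952 s

0.8952


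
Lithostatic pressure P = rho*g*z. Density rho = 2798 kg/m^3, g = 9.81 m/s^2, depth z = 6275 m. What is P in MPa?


P = rho * g * z / 1e6
= 2798 * 9.81 * 6275 / 1e6
= 172238584.5 / 1e6
= 172.2386 MPa

172.2386


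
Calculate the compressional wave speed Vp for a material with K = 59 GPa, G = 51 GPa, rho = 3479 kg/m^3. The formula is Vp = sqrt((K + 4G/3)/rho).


First compute the effective modulus:
K + 4G/3 = 59e9 + 4*51e9/3 = 127000000000.0 Pa
Then divide by density:
127000000000.0 / 3479 = 36504742.7422 Pa/(kg/m^3)
Take the square root:
Vp = sqrt(36504742.7422) = 6041.92 m/s

6041.92


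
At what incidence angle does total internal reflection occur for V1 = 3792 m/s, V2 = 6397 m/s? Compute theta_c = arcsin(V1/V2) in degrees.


V1/V2 = 3792/6397 = 0.592778
theta_c = arcsin(0.592778) = 36.3544 degrees

36.3544


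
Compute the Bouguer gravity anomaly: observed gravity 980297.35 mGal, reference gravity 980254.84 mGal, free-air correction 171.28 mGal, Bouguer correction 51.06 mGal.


BA = g_obs - g_ref + FAC - BC
= 980297.35 - 980254.84 + 171.28 - 51.06
= 162.73 mGal

162.73


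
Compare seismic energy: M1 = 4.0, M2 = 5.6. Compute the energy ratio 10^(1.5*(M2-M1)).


M2 - M1 = 5.6 - 4.0 = 1.6
1.5 * 1.6 = 2.4
ratio = 10^2.4 = 251.19

251.19


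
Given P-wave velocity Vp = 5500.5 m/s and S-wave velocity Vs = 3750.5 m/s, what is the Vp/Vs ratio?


Vp/Vs = 5500.5 / 3750.5
= 1.4666

1.4666


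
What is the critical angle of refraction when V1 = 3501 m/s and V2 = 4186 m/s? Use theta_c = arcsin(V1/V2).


V1/V2 = 3501/4186 = 0.836359
theta_c = arcsin(0.836359) = 56.7576 degrees

56.7576


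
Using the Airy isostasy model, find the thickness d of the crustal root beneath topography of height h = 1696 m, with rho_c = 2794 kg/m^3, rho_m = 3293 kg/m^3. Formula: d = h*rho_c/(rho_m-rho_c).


rho_m - rho_c = 3293 - 2794 = 499
d = 1696 * 2794 / 499
= 4738624 / 499
= 9496.24 m

9496.24


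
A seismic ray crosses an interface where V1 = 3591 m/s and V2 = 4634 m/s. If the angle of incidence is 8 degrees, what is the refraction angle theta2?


sin(theta1) = sin(8 deg) = 0.139173
sin(theta2) = V2/V1 * sin(theta1) = 4634/3591 * 0.139173 = 0.179596
theta2 = arcsin(0.179596) = 10.3462 degrees

10.3462


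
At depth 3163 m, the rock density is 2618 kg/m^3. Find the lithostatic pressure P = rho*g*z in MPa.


P = rho * g * z / 1e6
= 2618 * 9.81 * 3163 / 1e6
= 81234000.54 / 1e6
= 81.234 MPa

81.234


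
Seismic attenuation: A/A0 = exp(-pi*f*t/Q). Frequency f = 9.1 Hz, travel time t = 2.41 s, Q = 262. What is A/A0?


pi*f*t/Q = pi*9.1*2.41/262 = 0.26297
A/A0 = exp(-0.26297) = 0.768765

0.768765


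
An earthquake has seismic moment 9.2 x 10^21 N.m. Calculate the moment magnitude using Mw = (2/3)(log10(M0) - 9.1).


log10(M0) = log10(9.2 x 10^21) = 21.9638
Mw = 2/3 * (21.9638 - 9.1)
= 2/3 * 12.8638
= 8.58

8.58


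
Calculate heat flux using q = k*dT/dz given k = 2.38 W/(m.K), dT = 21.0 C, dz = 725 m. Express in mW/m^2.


q = k * dT / dz * 1000
= 2.38 * 21.0 / 725 * 1000
= 0.068938 * 1000
= 68.9379 mW/m^2

68.9379


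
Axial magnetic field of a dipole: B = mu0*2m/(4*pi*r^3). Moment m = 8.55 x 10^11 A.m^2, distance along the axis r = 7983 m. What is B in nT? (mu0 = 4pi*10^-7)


m = 8.55 x 10^11 = 855000000000 A.m^2
2m = 1710000000000 A.m^2
r^3 = 7983^3 = 508742931087
B = (4pi*10^-7) * 1710000000000 / (4*pi * 508742931087) * 1e9
= 2148849.375055 / 6393052219474.63 * 1e9
= 336.1226 nT

336.1226


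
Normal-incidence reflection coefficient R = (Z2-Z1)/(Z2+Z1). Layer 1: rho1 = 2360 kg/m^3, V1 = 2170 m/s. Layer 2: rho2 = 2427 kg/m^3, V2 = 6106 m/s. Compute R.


Z1 = 2360 * 2170 = 5121200
Z2 = 2427 * 6106 = 14819262
R = (14819262 - 5121200) / (14819262 + 5121200) = 9698062 / 19940462 = 0.4864

0.4864


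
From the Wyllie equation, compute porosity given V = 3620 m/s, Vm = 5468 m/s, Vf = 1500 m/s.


1/V - 1/Vm = 1/3620 - 1/5468 = 9.336e-05
1/Vf - 1/Vm = 1/1500 - 1/5468 = 0.00048378
phi = 9.336e-05 / 0.00048378 = 0.193

0.193


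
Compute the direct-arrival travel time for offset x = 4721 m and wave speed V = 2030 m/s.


t = x / V
= 4721 / 2030
= 2.3256 s

2.3256


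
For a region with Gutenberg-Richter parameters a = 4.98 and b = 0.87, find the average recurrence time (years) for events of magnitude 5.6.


log10(N) = 4.98 - 0.87*5.6 = 0.108
N = 10^0.108 = 1.282331
T = 1/N = 1/1.282331 = 0.7798 years

0.7798


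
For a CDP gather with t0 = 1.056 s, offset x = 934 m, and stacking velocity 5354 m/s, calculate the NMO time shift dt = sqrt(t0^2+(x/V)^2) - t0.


x/Vnmo = 934/5354 = 0.174449
(x/Vnmo)^2 = 0.030432
t0^2 = 1.115136
sqrt(1.115136 + 0.030432) = 1.070312
dt = 1.070312 - 1.056 = 0.014312

0.014312


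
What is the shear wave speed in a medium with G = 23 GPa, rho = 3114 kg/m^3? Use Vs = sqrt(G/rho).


Convert G to Pa: G = 23e9 Pa
Compute G/rho = 23e9 / 3114 = 7385998.7155
Vs = sqrt(7385998.7155) = 2717.72 m/s

2717.72


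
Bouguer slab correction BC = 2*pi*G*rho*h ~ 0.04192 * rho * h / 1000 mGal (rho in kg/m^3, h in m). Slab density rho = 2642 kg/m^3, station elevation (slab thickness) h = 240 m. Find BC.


BC = 0.04192 * rho * h / 1000
= 0.04192 * 2642 * 240 / 1000
= 26.5806 mGal

26.5806


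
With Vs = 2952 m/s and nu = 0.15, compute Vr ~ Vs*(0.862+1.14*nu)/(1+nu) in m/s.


Numerator factor = 0.862 + 1.14*0.15 = 1.033
Denominator = 1 + 0.15 = 1.15
Vr = 2952 * 1.033 / 1.15 = 2651.67 m/s

2651.67


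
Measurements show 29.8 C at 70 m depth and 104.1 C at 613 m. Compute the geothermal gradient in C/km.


dT = 104.1 - 29.8 = 74.3 C
dz = 613 - 70 = 543 m
gradient = dT/dz * 1000 = 74.3/543 * 1000 = 136.8324 C/km

136.8324


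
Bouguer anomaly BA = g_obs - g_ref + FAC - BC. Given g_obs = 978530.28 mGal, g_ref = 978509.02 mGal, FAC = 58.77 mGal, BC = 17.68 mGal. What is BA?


BA = g_obs - g_ref + FAC - BC
= 978530.28 - 978509.02 + 58.77 - 17.68
= 62.35 mGal

62.35


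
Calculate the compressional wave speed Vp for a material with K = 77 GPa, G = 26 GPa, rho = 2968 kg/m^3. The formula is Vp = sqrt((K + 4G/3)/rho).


First compute the effective modulus:
K + 4G/3 = 77e9 + 4*26e9/3 = 111666666666.67 Pa
Then divide by density:
111666666666.67 / 2968 = 37623539.982 Pa/(kg/m^3)
Take the square root:
Vp = sqrt(37623539.982) = 6133.8 m/s

6133.8


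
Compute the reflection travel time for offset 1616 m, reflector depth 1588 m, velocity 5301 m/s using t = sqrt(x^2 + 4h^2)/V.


x^2 + 4h^2 = 1616^2 + 4*1588^2 = 2611456 + 10086976 = 12698432
sqrt(12698432) = 3563.4859
t = 3563.4859 / 5301 = 0.6722 s

0.6722


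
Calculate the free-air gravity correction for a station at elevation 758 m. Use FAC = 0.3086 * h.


FAC = 0.3086 * h
= 0.3086 * 758
= 233.9188 mGal

233.9188


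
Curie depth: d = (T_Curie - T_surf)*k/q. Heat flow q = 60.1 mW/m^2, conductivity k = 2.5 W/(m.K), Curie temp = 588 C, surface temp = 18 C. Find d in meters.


T_Curie - T_surf = 588 - 18 = 570 C
Convert q to W/m^2: 60.1 mW/m^2 = 0.0601 W/m^2
d = 570 * 2.5 / 0.0601 = 23710.48 m

23710.48


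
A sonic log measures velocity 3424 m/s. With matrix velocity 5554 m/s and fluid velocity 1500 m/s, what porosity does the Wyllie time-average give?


1/V - 1/Vm = 1/3424 - 1/5554 = 0.00011201
1/Vf - 1/Vm = 1/1500 - 1/5554 = 0.00048662
phi = 0.00011201 / 0.00048662 = 0.2302

0.2302


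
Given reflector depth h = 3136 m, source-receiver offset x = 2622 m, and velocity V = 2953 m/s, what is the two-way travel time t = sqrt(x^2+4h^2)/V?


x^2 + 4h^2 = 2622^2 + 4*3136^2 = 6874884 + 39337984 = 46212868
sqrt(46212868) = 6798.0047
t = 6798.0047 / 2953 = 2.3021 s

2.3021


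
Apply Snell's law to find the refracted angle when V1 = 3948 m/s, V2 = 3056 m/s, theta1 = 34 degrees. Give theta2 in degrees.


sin(theta1) = sin(34 deg) = 0.559193
sin(theta2) = V2/V1 * sin(theta1) = 3056/3948 * 0.559193 = 0.43285
theta2 = arcsin(0.43285) = 25.6486 degrees

25.6486


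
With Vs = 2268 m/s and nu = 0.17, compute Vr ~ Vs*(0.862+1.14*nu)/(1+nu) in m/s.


Numerator factor = 0.862 + 1.14*0.17 = 1.0558
Denominator = 1 + 0.17 = 1.17
Vr = 2268 * 1.0558 / 1.17 = 2046.63 m/s

2046.63


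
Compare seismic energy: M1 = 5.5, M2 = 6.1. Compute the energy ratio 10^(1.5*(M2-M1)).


M2 - M1 = 6.1 - 5.5 = 0.6
1.5 * 0.6 = 0.9
ratio = 10^0.9 = 7.94

7.94


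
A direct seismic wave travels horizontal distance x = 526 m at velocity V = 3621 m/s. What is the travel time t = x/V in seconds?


t = x / V
= 526 / 3621
= 0.1453 s

0.1453


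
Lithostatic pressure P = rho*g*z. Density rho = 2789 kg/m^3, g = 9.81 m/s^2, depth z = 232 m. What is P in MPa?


P = rho * g * z / 1e6
= 2789 * 9.81 * 232 / 1e6
= 6347540.88 / 1e6
= 6.3475 MPa

6.3475


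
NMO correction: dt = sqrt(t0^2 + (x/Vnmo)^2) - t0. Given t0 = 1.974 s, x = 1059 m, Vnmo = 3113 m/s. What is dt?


x/Vnmo = 1059/3113 = 0.340186
(x/Vnmo)^2 = 0.115727
t0^2 = 3.896676
sqrt(3.896676 + 0.115727) = 2.003098
dt = 2.003098 - 1.974 = 0.029098

0.029098


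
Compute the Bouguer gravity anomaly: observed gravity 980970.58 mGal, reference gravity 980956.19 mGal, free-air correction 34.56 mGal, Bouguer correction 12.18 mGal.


BA = g_obs - g_ref + FAC - BC
= 980970.58 - 980956.19 + 34.56 - 12.18
= 36.77 mGal

36.77


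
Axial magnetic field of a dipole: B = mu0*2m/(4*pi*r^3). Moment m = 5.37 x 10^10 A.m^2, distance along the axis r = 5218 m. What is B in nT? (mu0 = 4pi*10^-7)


m = 5.37 x 10^10 = 53700000000 A.m^2
2m = 107400000000 A.m^2
r^3 = 5218^3 = 142073220232
B = (4pi*10^-7) * 107400000000 / (4*pi * 142073220232) * 1e9
= 134962.820398 / 1785344739810.78 * 1e9
= 75.5948 nT

75.5948


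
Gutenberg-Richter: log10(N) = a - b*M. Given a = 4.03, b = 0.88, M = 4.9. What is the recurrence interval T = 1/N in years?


log10(N) = 4.03 - 0.88*4.9 = -0.282
N = 10^-0.282 = 0.522396
T = 1/N = 1/0.522396 = 1.9143 years

1.9143


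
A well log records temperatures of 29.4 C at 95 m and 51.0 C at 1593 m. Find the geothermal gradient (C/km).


dT = 51.0 - 29.4 = 21.6 C
dz = 1593 - 95 = 1498 m
gradient = dT/dz * 1000 = 21.6/1498 * 1000 = 14.4192 C/km

14.4192


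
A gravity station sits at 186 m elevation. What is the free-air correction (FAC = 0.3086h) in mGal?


FAC = 0.3086 * h
= 0.3086 * 186
= 57.3996 mGal

57.3996


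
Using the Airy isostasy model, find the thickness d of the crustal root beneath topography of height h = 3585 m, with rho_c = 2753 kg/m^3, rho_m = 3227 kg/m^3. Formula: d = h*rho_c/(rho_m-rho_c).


rho_m - rho_c = 3227 - 2753 = 474
d = 3585 * 2753 / 474
= 9869505 / 474
= 20821.74 m

20821.74


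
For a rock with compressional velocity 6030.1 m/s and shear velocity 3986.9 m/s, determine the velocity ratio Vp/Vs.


Vp/Vs = 6030.1 / 3986.9
= 1.5125

1.5125


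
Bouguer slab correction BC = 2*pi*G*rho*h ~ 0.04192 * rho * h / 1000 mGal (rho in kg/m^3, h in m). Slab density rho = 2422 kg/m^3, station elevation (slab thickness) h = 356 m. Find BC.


BC = 0.04192 * rho * h / 1000
= 0.04192 * 2422 * 356 / 1000
= 36.1448 mGal

36.1448


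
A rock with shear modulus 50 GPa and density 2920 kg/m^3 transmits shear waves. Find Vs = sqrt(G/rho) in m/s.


Convert G to Pa: G = 50e9 Pa
Compute G/rho = 50e9 / 2920 = 17123287.6712
Vs = sqrt(17123287.6712) = 4138.03 m/s

4138.03


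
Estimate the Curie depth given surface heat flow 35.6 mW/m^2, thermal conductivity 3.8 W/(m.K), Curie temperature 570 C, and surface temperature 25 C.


T_Curie - T_surf = 570 - 25 = 545 C
Convert q to W/m^2: 35.6 mW/m^2 = 0.0356 W/m^2
d = 545 * 3.8 / 0.0356 = 58174.16 m

58174.16


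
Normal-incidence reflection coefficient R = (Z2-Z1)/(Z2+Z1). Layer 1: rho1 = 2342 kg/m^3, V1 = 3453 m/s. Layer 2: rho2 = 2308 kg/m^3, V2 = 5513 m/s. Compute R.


Z1 = 2342 * 3453 = 8086926
Z2 = 2308 * 5513 = 12724004
R = (12724004 - 8086926) / (12724004 + 8086926) = 4637078 / 20810930 = 0.2228

0.2228


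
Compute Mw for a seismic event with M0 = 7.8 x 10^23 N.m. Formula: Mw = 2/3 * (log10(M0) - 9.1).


log10(M0) = log10(7.8 x 10^23) = 23.8921
Mw = 2/3 * (23.8921 - 9.1)
= 2/3 * 14.7921
= 9.86

9.86


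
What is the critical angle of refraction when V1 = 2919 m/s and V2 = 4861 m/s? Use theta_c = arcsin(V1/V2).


V1/V2 = 2919/4861 = 0.600494
theta_c = arcsin(0.600494) = 36.9053 degrees

36.9053


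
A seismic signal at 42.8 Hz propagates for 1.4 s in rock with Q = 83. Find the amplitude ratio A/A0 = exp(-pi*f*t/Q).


pi*f*t/Q = pi*42.8*1.4/83 = 2.268003
A/A0 = exp(-2.268003) = 0.103519

0.103519


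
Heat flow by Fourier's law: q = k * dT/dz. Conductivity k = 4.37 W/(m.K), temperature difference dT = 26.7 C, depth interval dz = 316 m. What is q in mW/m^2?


q = k * dT / dz * 1000
= 4.37 * 26.7 / 316 * 1000
= 0.369237 * 1000
= 369.2373 mW/m^2

369.2373


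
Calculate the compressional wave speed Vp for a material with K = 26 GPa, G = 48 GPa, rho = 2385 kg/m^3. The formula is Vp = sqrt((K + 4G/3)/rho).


First compute the effective modulus:
K + 4G/3 = 26e9 + 4*48e9/3 = 90000000000.0 Pa
Then divide by density:
90000000000.0 / 2385 = 37735849.0566 Pa/(kg/m^3)
Take the square root:
Vp = sqrt(37735849.0566) = 6142.95 m/s

6142.95


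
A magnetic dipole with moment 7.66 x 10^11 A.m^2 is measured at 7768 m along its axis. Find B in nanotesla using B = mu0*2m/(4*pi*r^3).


m = 7.66 x 10^11 = 766000000000 A.m^2
2m = 1532000000000 A.m^2
r^3 = 7768^3 = 468735288832
B = (4pi*10^-7) * 1532000000000 / (4*pi * 468735288832) * 1e9
= 1925167.97812 / 5890301359491.6 * 1e9
= 326.8369 nT

326.8369


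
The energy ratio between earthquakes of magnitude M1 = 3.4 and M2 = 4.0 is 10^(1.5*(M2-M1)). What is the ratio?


M2 - M1 = 4.0 - 3.4 = 0.6
1.5 * 0.6 = 0.9
ratio = 10^0.9 = 7.94

7.94


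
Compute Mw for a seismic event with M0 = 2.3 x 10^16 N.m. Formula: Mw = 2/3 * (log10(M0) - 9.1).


log10(M0) = log10(2.3 x 10^16) = 16.3617
Mw = 2/3 * (16.3617 - 9.1)
= 2/3 * 7.2617
= 4.84

4.84


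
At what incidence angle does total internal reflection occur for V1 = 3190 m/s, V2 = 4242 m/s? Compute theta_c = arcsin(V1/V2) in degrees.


V1/V2 = 3190/4242 = 0.752004
theta_c = arcsin(0.752004) = 48.7643 degrees

48.7643


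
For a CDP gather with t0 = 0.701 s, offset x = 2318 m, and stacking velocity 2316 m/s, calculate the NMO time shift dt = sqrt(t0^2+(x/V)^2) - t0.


x/Vnmo = 2318/2316 = 1.000864
(x/Vnmo)^2 = 1.001728
t0^2 = 0.491401
sqrt(0.491401 + 1.001728) = 1.221937
dt = 1.221937 - 0.701 = 0.520937

0.520937


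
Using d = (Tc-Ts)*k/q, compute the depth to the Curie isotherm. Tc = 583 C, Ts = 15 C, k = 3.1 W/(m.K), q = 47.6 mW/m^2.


T_Curie - T_surf = 583 - 15 = 568 C
Convert q to W/m^2: 47.6 mW/m^2 = 0.0476 W/m^2
d = 568 * 3.1 / 0.0476 = 36991.6 m

36991.6


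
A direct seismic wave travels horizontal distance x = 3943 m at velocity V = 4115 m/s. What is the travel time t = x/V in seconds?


t = x / V
= 3943 / 4115
= 0.9582 s

0.9582


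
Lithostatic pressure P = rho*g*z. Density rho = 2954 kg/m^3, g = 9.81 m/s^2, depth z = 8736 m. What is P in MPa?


P = rho * g * z / 1e6
= 2954 * 9.81 * 8736 / 1e6
= 253158272.64 / 1e6
= 253.1583 MPa

253.1583


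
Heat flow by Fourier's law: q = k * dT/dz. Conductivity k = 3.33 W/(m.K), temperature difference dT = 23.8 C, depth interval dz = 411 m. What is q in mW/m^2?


q = k * dT / dz * 1000
= 3.33 * 23.8 / 411 * 1000
= 0.192832 * 1000
= 192.8321 mW/m^2

192.8321


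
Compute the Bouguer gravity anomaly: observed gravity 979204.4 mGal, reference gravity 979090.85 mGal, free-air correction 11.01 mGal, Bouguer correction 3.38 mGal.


BA = g_obs - g_ref + FAC - BC
= 979204.4 - 979090.85 + 11.01 - 3.38
= 121.18 mGal

121.18


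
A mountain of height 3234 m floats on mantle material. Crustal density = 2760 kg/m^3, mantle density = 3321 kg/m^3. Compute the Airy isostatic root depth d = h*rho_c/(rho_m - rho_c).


rho_m - rho_c = 3321 - 2760 = 561
d = 3234 * 2760 / 561
= 8925840 / 561
= 15910.59 m

15910.59


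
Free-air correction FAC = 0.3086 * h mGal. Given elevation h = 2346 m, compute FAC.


FAC = 0.3086 * h
= 0.3086 * 2346
= 723.9756 mGal

723.9756


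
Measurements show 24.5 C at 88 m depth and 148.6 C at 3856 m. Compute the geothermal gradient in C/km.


dT = 148.6 - 24.5 = 124.1 C
dz = 3856 - 88 = 3768 m
gradient = dT/dz * 1000 = 124.1/3768 * 1000 = 32.9352 C/km

32.9352


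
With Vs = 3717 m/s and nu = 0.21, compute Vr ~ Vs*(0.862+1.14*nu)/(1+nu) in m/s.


Numerator factor = 0.862 + 1.14*0.21 = 1.1014
Denominator = 1 + 0.21 = 1.21
Vr = 3717 * 1.1014 / 1.21 = 3383.39 m/s

3383.39


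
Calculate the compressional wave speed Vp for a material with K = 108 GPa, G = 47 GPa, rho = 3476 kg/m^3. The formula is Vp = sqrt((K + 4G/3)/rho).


First compute the effective modulus:
K + 4G/3 = 108e9 + 4*47e9/3 = 170666666666.67 Pa
Then divide by density:
170666666666.67 / 3476 = 49098580.7442 Pa/(kg/m^3)
Take the square root:
Vp = sqrt(49098580.7442) = 7007.04 m/s

7007.04


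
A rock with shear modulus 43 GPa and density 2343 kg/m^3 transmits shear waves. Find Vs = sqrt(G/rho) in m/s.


Convert G to Pa: G = 43e9 Pa
Compute G/rho = 43e9 / 2343 = 18352539.4793
Vs = sqrt(18352539.4793) = 4283.99 m/s

4283.99


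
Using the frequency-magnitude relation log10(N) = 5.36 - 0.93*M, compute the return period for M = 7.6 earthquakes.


log10(N) = 5.36 - 0.93*7.6 = -1.708
N = 10^-1.708 = 0.019588
T = 1/N = 1/0.019588 = 51.0505 years

51.0505


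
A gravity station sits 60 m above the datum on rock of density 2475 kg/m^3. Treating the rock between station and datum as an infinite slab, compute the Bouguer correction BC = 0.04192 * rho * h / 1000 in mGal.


BC = 0.04192 * rho * h / 1000
= 0.04192 * 2475 * 60 / 1000
= 6.2251 mGal

6.2251


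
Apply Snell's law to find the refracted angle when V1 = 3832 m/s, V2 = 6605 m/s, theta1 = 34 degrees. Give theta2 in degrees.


sin(theta1) = sin(34 deg) = 0.559193
sin(theta2) = V2/V1 * sin(theta1) = 6605/3832 * 0.559193 = 0.963849
theta2 = arcsin(0.963849) = 74.5469 degrees

74.5469


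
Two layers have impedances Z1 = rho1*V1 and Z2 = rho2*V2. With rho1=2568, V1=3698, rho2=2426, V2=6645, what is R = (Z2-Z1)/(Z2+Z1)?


Z1 = 2568 * 3698 = 9496464
Z2 = 2426 * 6645 = 16120770
R = (16120770 - 9496464) / (16120770 + 9496464) = 6624306 / 25617234 = 0.2586

0.2586


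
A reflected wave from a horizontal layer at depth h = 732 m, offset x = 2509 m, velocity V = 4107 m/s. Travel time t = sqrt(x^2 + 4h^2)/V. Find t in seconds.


x^2 + 4h^2 = 2509^2 + 4*732^2 = 6295081 + 2143296 = 8438377
sqrt(8438377) = 2904.8885
t = 2904.8885 / 4107 = 0.7073 s

0.7073


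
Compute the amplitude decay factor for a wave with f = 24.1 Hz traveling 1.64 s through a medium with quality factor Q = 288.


pi*f*t/Q = pi*24.1*1.64/288 = 0.43114
A/A0 = exp(-0.43114) = 0.649768

0.649768


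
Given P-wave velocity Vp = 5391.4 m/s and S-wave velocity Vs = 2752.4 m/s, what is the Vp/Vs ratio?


Vp/Vs = 5391.4 / 2752.4
= 1.9588

1.9588


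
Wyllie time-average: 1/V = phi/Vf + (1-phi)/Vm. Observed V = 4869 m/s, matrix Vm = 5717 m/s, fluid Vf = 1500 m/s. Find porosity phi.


1/V - 1/Vm = 1/4869 - 1/5717 = 3.046e-05
1/Vf - 1/Vm = 1/1500 - 1/5717 = 0.00049175
phi = 3.046e-05 / 0.00049175 = 0.062

0.062


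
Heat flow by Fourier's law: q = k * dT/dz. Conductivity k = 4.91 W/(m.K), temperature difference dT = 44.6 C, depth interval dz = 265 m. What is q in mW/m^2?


q = k * dT / dz * 1000
= 4.91 * 44.6 / 265 * 1000
= 0.826362 * 1000
= 826.3623 mW/m^2

826.3623


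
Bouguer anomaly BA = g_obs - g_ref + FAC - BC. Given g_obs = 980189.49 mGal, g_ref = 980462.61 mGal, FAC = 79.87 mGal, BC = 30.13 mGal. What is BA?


BA = g_obs - g_ref + FAC - BC
= 980189.49 - 980462.61 + 79.87 - 30.13
= -223.38 mGal

-223.38


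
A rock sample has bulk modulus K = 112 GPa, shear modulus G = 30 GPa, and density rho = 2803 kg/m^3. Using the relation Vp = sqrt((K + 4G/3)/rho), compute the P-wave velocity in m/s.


First compute the effective modulus:
K + 4G/3 = 112e9 + 4*30e9/3 = 152000000000.0 Pa
Then divide by density:
152000000000.0 / 2803 = 54227613.2715 Pa/(kg/m^3)
Take the square root:
Vp = sqrt(54227613.2715) = 7363.94 m/s

7363.94


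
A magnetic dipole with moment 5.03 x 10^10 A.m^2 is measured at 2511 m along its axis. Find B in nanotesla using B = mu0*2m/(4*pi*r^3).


m = 5.03 x 10^10 = 50300000000 A.m^2
2m = 100600000000 A.m^2
r^3 = 2511^3 = 15832158831
B = (4pi*10^-7) * 100600000000 / (4*pi * 15832158831) * 1e9
= 126417.68838 / 198952775495.75 * 1e9
= 635.4156 nT

635.4156


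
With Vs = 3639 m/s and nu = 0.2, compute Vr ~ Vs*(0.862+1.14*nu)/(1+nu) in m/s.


Numerator factor = 0.862 + 1.14*0.2 = 1.09
Denominator = 1 + 0.2 = 1.2
Vr = 3639 * 1.09 / 1.2 = 3305.42 m/s

3305.42


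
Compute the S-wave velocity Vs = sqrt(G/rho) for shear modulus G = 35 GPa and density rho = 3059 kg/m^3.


Convert G to Pa: G = 35e9 Pa
Compute G/rho = 35e9 / 3059 = 11441647.5973
Vs = sqrt(11441647.5973) = 3382.55 m/s

3382.55


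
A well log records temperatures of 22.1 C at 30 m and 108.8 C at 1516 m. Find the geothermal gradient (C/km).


dT = 108.8 - 22.1 = 86.7 C
dz = 1516 - 30 = 1486 m
gradient = dT/dz * 1000 = 86.7/1486 * 1000 = 58.3445 C/km

58.3445


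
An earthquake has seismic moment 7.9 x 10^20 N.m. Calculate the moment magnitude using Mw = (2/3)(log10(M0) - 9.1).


log10(M0) = log10(7.9 x 10^20) = 20.8976
Mw = 2/3 * (20.8976 - 9.1)
= 2/3 * 11.7976
= 7.87

7.87


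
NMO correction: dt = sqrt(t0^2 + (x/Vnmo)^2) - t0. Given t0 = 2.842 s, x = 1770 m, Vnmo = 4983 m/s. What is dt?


x/Vnmo = 1770/4983 = 0.355208
(x/Vnmo)^2 = 0.126173
t0^2 = 8.076964
sqrt(8.076964 + 0.126173) = 2.864112
dt = 2.864112 - 2.842 = 0.022112

0.022112


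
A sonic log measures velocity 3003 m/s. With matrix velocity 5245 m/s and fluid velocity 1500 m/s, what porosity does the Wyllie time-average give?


1/V - 1/Vm = 1/3003 - 1/5245 = 0.00014234
1/Vf - 1/Vm = 1/1500 - 1/5245 = 0.00047601
phi = 0.00014234 / 0.00047601 = 0.299

0.299


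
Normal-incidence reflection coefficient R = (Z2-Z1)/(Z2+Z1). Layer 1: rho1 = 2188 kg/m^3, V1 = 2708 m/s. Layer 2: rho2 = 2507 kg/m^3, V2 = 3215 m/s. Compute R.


Z1 = 2188 * 2708 = 5925104
Z2 = 2507 * 3215 = 8060005
R = (8060005 - 5925104) / (8060005 + 5925104) = 2134901 / 13985109 = 0.1527

0.1527


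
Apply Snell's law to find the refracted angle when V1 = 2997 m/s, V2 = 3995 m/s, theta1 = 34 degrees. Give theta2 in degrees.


sin(theta1) = sin(34 deg) = 0.559193
sin(theta2) = V2/V1 * sin(theta1) = 3995/2997 * 0.559193 = 0.745404
theta2 = arcsin(0.745404) = 48.1938 degrees

48.1938


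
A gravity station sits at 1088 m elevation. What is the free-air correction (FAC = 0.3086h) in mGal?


FAC = 0.3086 * h
= 0.3086 * 1088
= 335.7568 mGal

335.7568


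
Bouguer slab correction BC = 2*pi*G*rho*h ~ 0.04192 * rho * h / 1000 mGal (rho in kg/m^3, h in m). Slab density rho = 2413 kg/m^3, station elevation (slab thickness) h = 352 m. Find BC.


BC = 0.04192 * rho * h / 1000
= 0.04192 * 2413 * 352 / 1000
= 35.6058 mGal

35.6058


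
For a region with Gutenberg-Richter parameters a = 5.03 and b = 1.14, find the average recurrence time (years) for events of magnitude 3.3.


log10(N) = 5.03 - 1.14*3.3 = 1.268
N = 10^1.268 = 18.535316
T = 1/N = 1/18.535316 = 0.054 years

0.054


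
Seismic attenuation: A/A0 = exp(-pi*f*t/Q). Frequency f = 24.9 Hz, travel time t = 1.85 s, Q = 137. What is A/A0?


pi*f*t/Q = pi*24.9*1.85/137 = 1.056332
A/A0 = exp(-1.056332) = 0.347729

0.347729


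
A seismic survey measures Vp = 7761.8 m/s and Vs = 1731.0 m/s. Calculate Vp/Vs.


Vp/Vs = 7761.8 / 1731.0
= 4.484

4.484


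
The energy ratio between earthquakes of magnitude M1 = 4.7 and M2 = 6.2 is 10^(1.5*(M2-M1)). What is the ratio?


M2 - M1 = 6.2 - 4.7 = 1.5
1.5 * 1.5 = 2.25
ratio = 10^2.25 = 177.83

177.83


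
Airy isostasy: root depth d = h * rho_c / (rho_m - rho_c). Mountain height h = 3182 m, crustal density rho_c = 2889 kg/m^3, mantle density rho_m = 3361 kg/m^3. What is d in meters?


rho_m - rho_c = 3361 - 2889 = 472
d = 3182 * 2889 / 472
= 9192798 / 472
= 19476.27 m

19476.27


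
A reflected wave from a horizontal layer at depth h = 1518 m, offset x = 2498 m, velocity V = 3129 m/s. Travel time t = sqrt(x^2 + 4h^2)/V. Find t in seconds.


x^2 + 4h^2 = 2498^2 + 4*1518^2 = 6240004 + 9217296 = 15457300
sqrt(15457300) = 3931.5773
t = 3931.5773 / 3129 = 1.2565 s

1.2565


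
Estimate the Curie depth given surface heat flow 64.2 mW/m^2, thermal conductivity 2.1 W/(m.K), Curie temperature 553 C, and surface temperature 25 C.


T_Curie - T_surf = 553 - 25 = 528 C
Convert q to W/m^2: 64.2 mW/m^2 = 0.0642 W/m^2
d = 528 * 2.1 / 0.0642 = 17271.03 m

17271.03


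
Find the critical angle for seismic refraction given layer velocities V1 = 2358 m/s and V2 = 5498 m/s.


V1/V2 = 2358/5498 = 0.428883
theta_c = arcsin(0.428883) = 25.3967 degrees

25.3967


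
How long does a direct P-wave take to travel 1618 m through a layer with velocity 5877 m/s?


t = x / V
= 1618 / 5877
= 0.2753 s

0.2753


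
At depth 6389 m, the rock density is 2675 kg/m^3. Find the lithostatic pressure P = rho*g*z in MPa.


P = rho * g * z / 1e6
= 2675 * 9.81 * 6389 / 1e6
= 167658540.75 / 1e6
= 167.6585 MPa

167.6585


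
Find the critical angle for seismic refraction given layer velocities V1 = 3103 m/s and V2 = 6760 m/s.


V1/V2 = 3103/6760 = 0.459024
theta_c = arcsin(0.459024) = 27.3241 degrees

27.3241


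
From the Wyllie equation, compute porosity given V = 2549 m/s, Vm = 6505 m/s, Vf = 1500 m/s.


1/V - 1/Vm = 1/2549 - 1/6505 = 0.00023858
1/Vf - 1/Vm = 1/1500 - 1/6505 = 0.00051294
phi = 0.00023858 / 0.00051294 = 0.4651

0.4651


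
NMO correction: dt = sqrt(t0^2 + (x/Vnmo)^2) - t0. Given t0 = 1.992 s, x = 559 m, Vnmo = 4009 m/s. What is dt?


x/Vnmo = 559/4009 = 0.139436
(x/Vnmo)^2 = 0.019442
t0^2 = 3.968064
sqrt(3.968064 + 0.019442) = 1.996874
dt = 1.996874 - 1.992 = 0.004874

0.004874


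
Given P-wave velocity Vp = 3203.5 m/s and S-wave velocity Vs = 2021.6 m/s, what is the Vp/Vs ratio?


Vp/Vs = 3203.5 / 2021.6
= 1.5846

1.5846


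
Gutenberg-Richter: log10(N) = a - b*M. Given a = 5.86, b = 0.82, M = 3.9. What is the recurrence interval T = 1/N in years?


log10(N) = 5.86 - 0.82*3.9 = 2.662
N = 10^2.662 = 459.198013
T = 1/N = 1/459.198013 = 0.0022 years

0.0022


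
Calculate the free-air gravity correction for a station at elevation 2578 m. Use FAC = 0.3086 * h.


FAC = 0.3086 * h
= 0.3086 * 2578
= 795.5708 mGal

795.5708


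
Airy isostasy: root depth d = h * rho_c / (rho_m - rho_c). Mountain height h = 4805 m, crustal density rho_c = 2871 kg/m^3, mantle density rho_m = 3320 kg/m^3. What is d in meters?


rho_m - rho_c = 3320 - 2871 = 449
d = 4805 * 2871 / 449
= 13795155 / 449
= 30724.18 m

30724.18


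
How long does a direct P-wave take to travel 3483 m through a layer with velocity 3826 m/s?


t = x / V
= 3483 / 3826
= 0.9104 s

0.9104


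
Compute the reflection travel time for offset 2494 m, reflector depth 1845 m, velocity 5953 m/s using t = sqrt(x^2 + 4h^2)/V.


x^2 + 4h^2 = 2494^2 + 4*1845^2 = 6220036 + 13616100 = 19836136
sqrt(19836136) = 4453.7777
t = 4453.7777 / 5953 = 0.7482 s

0.7482


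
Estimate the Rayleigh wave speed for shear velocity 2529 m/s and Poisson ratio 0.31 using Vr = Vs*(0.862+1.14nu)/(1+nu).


Numerator factor = 0.862 + 1.14*0.31 = 1.2154
Denominator = 1 + 0.31 = 1.31
Vr = 2529 * 1.2154 / 1.31 = 2346.37 m/s

2346.37


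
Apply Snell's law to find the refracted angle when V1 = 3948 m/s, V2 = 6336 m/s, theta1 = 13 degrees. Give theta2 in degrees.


sin(theta1) = sin(13 deg) = 0.224951
sin(theta2) = V2/V1 * sin(theta1) = 6336/3948 * 0.224951 = 0.361016
theta2 = arcsin(0.361016) = 21.1626 degrees

21.1626
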